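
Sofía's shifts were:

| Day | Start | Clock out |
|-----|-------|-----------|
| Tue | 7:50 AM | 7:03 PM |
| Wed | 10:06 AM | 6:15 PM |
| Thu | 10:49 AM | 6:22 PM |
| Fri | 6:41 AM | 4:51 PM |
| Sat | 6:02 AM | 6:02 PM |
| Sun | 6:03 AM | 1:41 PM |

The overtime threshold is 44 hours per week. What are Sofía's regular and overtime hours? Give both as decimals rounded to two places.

Regular 44.00 hours, overtime 12.72 hours

Tue: 7:50 AM–7:03 PM = 11 h 13 min
Wed: 10:06 AM–6:15 PM = 8 h 9 min
Thu: 10:49 AM–6:22 PM = 7 h 33 min
Fri: 6:41 AM–4:51 PM = 10 h 10 min
Sat: 6:02 AM–6:02 PM = 12 h 0 min
Sun: 6:03 AM–1:41 PM = 7 h 38 min
Total worked: 56 h 43 min = 56.72 h.
Threshold 44 h → overtime 12 h 43 min, regular 44 h 0 min.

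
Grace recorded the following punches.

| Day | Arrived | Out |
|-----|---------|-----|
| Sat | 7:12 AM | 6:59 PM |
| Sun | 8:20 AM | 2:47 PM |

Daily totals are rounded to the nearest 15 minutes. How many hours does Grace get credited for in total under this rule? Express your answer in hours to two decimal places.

18.25 hours

Sat: 7:12 AM–6:59 PM = 11 h 47 min → rounds to 11 h 45 min
Sun: 8:20 AM–2:47 PM = 6 h 27 min → rounds to 6 h 30 min
Total credited: 18 h 15 min.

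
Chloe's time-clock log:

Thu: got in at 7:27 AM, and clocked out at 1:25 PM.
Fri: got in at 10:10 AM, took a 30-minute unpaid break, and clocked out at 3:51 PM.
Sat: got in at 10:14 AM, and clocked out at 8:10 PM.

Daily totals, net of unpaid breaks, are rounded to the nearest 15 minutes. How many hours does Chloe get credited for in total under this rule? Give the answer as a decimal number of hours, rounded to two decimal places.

Thu: 7:27 AM–1:25 PM = 5 h 58 min → rounds to 6 h 0 min
Fri: 10:10 AM–3:51 PM = 5 h 41 min − 30 min = 5 h 11 min → rounds to 5 h 15 min
Sat: 10:14 AM–8:10 PM = 9 h 56 min → rounds to 10 h 0 min
Total credited: 21 h 15 min.

21.25 hours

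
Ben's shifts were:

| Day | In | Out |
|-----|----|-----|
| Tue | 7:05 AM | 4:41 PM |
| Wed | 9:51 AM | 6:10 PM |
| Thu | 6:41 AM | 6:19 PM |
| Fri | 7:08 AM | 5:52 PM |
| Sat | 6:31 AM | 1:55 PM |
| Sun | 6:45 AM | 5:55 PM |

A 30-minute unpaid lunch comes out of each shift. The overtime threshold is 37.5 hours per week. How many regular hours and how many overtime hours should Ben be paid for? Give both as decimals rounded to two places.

Tue: 7:05 AM–4:41 PM = 9 h 36 min; less 30 min break → 9 h 6 min
Wed: 9:51 AM–6:10 PM = 8 h 19 min; less 30 min break → 7 h 49 min
Thu: 6:41 AM–6:19 PM = 11 h 38 min; less 30 min break → 11 h 8 min
Fri: 7:08 AM–5:52 PM = 10 h 44 min; less 30 min break → 10 h 14 min
Sat: 6:31 AM–1:55 PM = 7 h 24 min; less 30 min break → 6 h 54 min
Sun: 6:45 AM–5:55 PM = 11 h 10 min; less 30 min break → 10 h 40 min
Total worked: 55 h 51 min = 55.85 h.
Threshold 37.5 h → overtime 18 h 21 min, regular 37 h 30 min.

Regular 37.50 hours, overtime 18.35 hours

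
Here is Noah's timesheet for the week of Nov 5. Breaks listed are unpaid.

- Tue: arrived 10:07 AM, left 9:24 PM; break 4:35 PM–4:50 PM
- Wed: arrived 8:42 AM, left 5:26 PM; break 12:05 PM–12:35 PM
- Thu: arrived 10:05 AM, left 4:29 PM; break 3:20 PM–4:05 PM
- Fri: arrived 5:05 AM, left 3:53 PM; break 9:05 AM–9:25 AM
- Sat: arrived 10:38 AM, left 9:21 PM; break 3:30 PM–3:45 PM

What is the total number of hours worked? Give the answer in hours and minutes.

45 h 51 min

Tue: 10:07 AM–9:24 PM = 11 h 17 min; less 15 min break → 11 h 2 min
Wed: 8:42 AM–5:26 PM = 8 h 44 min; less 30 min break → 8 h 14 min
Thu: 10:05 AM–4:29 PM = 6 h 24 min; less 45 min break → 5 h 39 min
Fri: 5:05 AM–3:53 PM = 10 h 48 min; less 20 min break → 10 h 28 min
Sat: 10:38 AM–9:21 PM = 10 h 43 min; less 15 min break → 10 h 28 min
Total: 11 h 2 min + 8 h 14 min + 5 h 39 min + 10 h 28 min + 10 h 28 min = 45 h 51 min.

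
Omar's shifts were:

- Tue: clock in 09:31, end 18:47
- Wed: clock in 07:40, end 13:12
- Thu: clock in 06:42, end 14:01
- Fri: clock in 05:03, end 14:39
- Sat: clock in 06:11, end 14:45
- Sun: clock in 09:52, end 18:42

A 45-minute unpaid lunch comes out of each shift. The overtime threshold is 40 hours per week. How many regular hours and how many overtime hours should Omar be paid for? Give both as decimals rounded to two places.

Tue: 09:31–18:47 = 9 h 16 min; less 45 min break → 8 h 31 min
Wed: 07:40–13:12 = 5 h 32 min; less 45 min break → 4 h 47 min
Thu: 06:42–14:01 = 7 h 19 min; less 45 min break → 6 h 34 min
Fri: 05:03–14:39 = 9 h 36 min; less 45 min break → 8 h 51 min
Sat: 06:11–14:45 = 8 h 34 min; less 45 min break → 7 h 49 min
Sun: 09:52–18:42 = 8 h 50 min; less 45 min break → 8 h 5 min
Total worked: 44 h 37 min = 44.62 h.
Threshold 40 h → overtime 4 h 37 min, regular 40 h 0 min.

Regular 40.00 hours, overtime 4.62 hours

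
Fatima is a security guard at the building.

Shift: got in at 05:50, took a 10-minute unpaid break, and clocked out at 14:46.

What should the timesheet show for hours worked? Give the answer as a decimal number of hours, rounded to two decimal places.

Shift: 05:50–14:46 = 8 h 56 min; less 10 min break → 8 h 46 min

8.77 hours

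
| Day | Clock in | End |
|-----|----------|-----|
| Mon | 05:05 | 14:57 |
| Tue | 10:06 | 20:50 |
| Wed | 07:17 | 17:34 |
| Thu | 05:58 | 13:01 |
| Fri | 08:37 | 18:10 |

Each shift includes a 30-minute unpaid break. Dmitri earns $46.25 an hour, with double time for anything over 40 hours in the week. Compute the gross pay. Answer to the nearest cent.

$2310.96

Mon: 05:05–14:57 = 9 h 52 min; less 30 min break → 9 h 22 min
Tue: 10:06–20:50 = 10 h 44 min; less 30 min break → 10 h 14 min
Wed: 07:17–17:34 = 10 h 17 min; less 30 min break → 9 h 47 min
Thu: 05:58–13:01 = 7 h 3 min; less 30 min break → 6 h 33 min
Fri: 08:37–18:10 = 9 h 33 min; less 30 min break → 9 h 3 min
Total worked: 44 h 59 min = 2699 min.
Regular 40 h 0 min = 2400 min at $46.25/h; overtime 4 h 59 min = 299 min at $92.50/h.
Pay = (2400 × $46.25 + 299 × $92.50) ÷ 60 = $2310.96.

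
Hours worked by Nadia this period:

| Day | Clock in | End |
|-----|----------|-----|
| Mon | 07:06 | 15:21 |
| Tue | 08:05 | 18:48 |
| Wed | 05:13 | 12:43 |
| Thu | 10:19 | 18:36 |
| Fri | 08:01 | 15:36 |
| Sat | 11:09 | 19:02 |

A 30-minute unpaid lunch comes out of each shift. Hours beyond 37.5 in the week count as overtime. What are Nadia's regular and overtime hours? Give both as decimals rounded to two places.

Mon: 07:06–15:21 = 8 h 15 min; less 30 min break → 7 h 45 min
Tue: 08:05–18:48 = 10 h 43 min; less 30 min break → 10 h 13 min
Wed: 05:13–12:43 = 7 h 30 min; less 30 min break → 7 h 0 min
Thu: 10:19–18:36 = 8 h 17 min; less 30 min break → 7 h 47 min
Fri: 08:01–15:36 = 7 h 35 min; less 30 min break → 7 h 5 min
Sat: 11:09–19:02 = 7 h 53 min; less 30 min break → 7 h 23 min
Total worked: 47 h 13 min = 47.22 h.
Threshold 37.5 h → overtime 9 h 43 min, regular 37 h 30 min.

Regular 37.50 hours, overtime 9.72 hours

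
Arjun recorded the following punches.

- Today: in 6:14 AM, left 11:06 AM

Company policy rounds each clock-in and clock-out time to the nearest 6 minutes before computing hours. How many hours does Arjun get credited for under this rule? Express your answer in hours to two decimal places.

4.90 hours

Today: in 6:14 AM→6:12 AM, out 11:06 AM→11:06 AM; 4 h 54 min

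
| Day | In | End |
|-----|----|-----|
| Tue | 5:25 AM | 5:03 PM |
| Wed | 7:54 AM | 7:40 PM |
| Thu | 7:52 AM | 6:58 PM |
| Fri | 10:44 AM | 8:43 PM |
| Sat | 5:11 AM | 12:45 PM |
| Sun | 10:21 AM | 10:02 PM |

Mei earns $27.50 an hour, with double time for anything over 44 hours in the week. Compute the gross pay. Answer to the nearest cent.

$2295.33

Tue: 5:25 AM–5:03 PM = 11 h 38 min
Wed: 7:54 AM–7:40 PM = 11 h 46 min
Thu: 7:52 AM–6:58 PM = 11 h 6 min
Fri: 10:44 AM–8:43 PM = 9 h 59 min
Sat: 5:11 AM–12:45 PM = 7 h 34 min
Sun: 10:21 AM–10:02 PM = 11 h 41 min
Total worked: 63 h 44 min = 3824 min.
Regular 44 h 0 min = 2640 min at $27.50/h; overtime 19 h 44 min = 1184 min at $55.00/h.
Pay = (2640 × $27.50 + 1184 × $55.00) ÷ 60 = $2295.33.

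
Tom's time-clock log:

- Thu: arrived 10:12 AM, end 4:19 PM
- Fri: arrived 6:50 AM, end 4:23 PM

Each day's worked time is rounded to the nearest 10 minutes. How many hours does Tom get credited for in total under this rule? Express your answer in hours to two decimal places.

15.67 hours

Thu: 10:12 AM–4:19 PM = 6 h 7 min → rounds to 6 h 10 min
Fri: 6:50 AM–4:23 PM = 9 h 33 min → rounds to 9 h 30 min
Total credited: 15 h 40 min.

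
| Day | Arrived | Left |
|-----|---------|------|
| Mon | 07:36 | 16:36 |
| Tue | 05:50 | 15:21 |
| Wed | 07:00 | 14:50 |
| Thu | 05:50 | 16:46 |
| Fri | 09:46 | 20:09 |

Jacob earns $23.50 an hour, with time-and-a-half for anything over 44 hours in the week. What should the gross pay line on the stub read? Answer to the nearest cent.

Mon: 07:36–16:36 = 9 h 0 min
Tue: 05:50–15:21 = 9 h 31 min
Wed: 07:00–14:50 = 7 h 50 min
Thu: 05:50–16:46 = 10 h 56 min
Fri: 09:46–20:09 = 10 h 23 min
Total worked: 47 h 40 min = 2860 min.
Regular 44 h 0 min = 2640 min at $23.50/h; overtime 3 h 40 min = 220 min at $35.25/h.
Pay = (2640 × $23.50 + 220 × $35.25) ÷ 60 = $1163.25.

$1163.25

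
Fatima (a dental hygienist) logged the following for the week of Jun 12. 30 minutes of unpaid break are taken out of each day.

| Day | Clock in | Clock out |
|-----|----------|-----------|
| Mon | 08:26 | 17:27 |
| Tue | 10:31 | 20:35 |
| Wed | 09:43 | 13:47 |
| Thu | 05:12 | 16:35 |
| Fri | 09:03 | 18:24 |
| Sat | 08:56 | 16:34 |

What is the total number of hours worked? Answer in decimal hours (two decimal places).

Mon: 08:26–17:27 = 9 h 1 min; less 30 min break → 8 h 31 min
Tue: 10:31–20:35 = 10 h 4 min; less 30 min break → 9 h 34 min
Wed: 09:43–13:47 = 4 h 4 min; less 30 min break → 3 h 34 min
Thu: 05:12–16:35 = 11 h 23 min; less 30 min break → 10 h 53 min
Fri: 09:03–18:24 = 9 h 21 min; less 30 min break → 8 h 51 min
Sat: 08:56–16:34 = 7 h 38 min; less 30 min break → 7 h 8 min
Total: 8 h 31 min + 9 h 34 min + 3 h 34 min + 10 h 53 min + 8 h 51 min + 7 h 8 min = 48 h 31 min.

48.52 hours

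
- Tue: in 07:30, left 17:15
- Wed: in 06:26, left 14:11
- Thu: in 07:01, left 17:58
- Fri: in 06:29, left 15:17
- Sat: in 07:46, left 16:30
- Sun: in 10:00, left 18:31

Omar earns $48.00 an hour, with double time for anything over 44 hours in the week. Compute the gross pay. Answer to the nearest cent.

Tue: 07:30–17:15 = 9 h 45 min
Wed: 06:26–14:11 = 7 h 45 min
Thu: 07:01–17:58 = 10 h 57 min
Fri: 06:29–15:17 = 8 h 48 min
Sat: 07:46–16:30 = 8 h 44 min
Sun: 10:00–18:31 = 8 h 31 min
Total worked: 54 h 30 min = 3270 min.
Regular 44 h 0 min = 2640 min at $48.00/h; overtime 10 h 30 min = 630 min at $96.00/h.
Pay = (2640 × $48.00 + 630 × $96.00) ÷ 60 = $3120.00.

$3120.00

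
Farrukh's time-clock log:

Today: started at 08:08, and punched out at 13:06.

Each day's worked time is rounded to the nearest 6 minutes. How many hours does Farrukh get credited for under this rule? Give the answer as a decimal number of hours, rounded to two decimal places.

Today: 08:08–13:06 = 4 h 58 min → rounds to 5 h 0 min

5.00 hours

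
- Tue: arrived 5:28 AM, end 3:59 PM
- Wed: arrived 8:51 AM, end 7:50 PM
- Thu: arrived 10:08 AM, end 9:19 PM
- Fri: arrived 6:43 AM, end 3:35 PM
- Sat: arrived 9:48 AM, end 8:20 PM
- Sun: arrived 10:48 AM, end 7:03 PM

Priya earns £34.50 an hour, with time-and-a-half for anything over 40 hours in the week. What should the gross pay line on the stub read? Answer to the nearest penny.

Tue: 5:28 AM–3:59 PM = 10 h 31 min
Wed: 8:51 AM–7:50 PM = 10 h 59 min
Thu: 10:08 AM–9:19 PM = 11 h 11 min
Fri: 6:43 AM–3:35 PM = 8 h 52 min
Sat: 9:48 AM–8:20 PM = 10 h 32 min
Sun: 10:48 AM–7:03 PM = 8 h 15 min
Total worked: 60 h 20 min = 3620 min.
Regular 40 h 0 min = 2400 min at £34.50/h; overtime 20 h 20 min = 1220 min at £51.75/h.
Pay = (2400 × £34.50 + 1220 × £51.75) ÷ 60 = £2432.25.

£2432.25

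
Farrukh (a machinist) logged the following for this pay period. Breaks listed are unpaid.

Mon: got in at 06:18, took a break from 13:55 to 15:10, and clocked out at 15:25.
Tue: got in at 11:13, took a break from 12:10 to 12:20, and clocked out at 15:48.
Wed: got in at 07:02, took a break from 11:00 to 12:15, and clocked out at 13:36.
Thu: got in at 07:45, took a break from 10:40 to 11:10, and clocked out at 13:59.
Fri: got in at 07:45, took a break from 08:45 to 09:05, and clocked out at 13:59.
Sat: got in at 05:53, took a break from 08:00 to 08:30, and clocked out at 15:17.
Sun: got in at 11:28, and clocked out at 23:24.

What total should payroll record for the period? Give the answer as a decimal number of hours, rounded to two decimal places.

Mon: 06:18–15:25 = 9 h 7 min; less 75 min break → 7 h 52 min
Tue: 11:13–15:48 = 4 h 35 min; less 10 min break → 4 h 25 min
Wed: 07:02–13:36 = 6 h 34 min; less 75 min break → 5 h 19 min
Thu: 07:45–13:59 = 6 h 14 min; less 30 min break → 5 h 44 min
Fri: 07:45–13:59 = 6 h 14 min; less 20 min break → 5 h 54 min
Sat: 05:53–15:17 = 9 h 24 min; less 30 min break → 8 h 54 min
Sun: 11:28–23:24 = 11 h 56 min
Total: 7 h 52 min + 4 h 25 min + 5 h 19 min + 5 h 44 min + 5 h 54 min + 8 h 54 min + 11 h 56 min = 50 h 4 min.

50.07 hours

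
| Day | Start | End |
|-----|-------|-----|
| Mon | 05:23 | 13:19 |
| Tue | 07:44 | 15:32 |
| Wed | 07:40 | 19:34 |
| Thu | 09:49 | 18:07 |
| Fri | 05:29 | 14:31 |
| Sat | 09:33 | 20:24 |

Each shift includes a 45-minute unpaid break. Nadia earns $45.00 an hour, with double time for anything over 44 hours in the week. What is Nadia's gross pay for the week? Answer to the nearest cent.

$2638.50

Mon: 05:23–13:19 = 7 h 56 min; less 45 min break → 7 h 11 min
Tue: 07:44–15:32 = 7 h 48 min; less 45 min break → 7 h 3 min
Wed: 07:40–19:34 = 11 h 54 min; less 45 min break → 11 h 9 min
Thu: 09:49–18:07 = 8 h 18 min; less 45 min break → 7 h 33 min
Fri: 05:29–14:31 = 9 h 2 min; less 45 min break → 8 h 17 min
Sat: 09:33–20:24 = 10 h 51 min; less 45 min break → 10 h 6 min
Total worked: 51 h 19 min = 3079 min.
Regular 44 h 0 min = 2640 min at $45.00/h; overtime 7 h 19 min = 439 min at $90.00/h.
Pay = (2640 × $45.00 + 439 × $90.00) ÷ 60 = $2638.50.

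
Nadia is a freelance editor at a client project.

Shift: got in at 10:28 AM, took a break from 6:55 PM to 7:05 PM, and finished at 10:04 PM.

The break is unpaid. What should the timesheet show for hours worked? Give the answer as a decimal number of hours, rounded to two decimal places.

11.43 hours

Shift: 10:28 AM–10:04 PM = 11 h 36 min; less 10 min break → 11 h 26 min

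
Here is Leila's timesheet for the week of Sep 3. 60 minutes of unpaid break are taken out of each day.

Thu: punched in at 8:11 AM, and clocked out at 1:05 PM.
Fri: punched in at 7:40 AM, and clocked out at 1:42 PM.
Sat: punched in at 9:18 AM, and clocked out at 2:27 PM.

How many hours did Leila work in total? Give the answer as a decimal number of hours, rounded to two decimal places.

13.08 hours

Thu: 8:11 AM–1:05 PM = 4 h 54 min; less 60 min break → 3 h 54 min
Fri: 7:40 AM–1:42 PM = 6 h 2 min; less 60 min break → 5 h 2 min
Sat: 9:18 AM–2:27 PM = 5 h 9 min; less 60 min break → 4 h 9 min
Total: 3 h 54 min + 5 h 2 min + 4 h 9 min = 13 h 5 min.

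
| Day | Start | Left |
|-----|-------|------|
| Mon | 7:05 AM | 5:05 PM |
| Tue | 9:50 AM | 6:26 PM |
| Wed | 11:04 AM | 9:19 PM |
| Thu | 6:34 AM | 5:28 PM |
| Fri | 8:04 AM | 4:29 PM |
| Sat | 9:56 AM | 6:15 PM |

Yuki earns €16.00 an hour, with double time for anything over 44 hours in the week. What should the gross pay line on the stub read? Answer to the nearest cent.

Mon: 7:05 AM–5:05 PM = 10 h 0 min
Tue: 9:50 AM–6:26 PM = 8 h 36 min
Wed: 11:04 AM–9:19 PM = 10 h 15 min
Thu: 6:34 AM–5:28 PM = 10 h 54 min
Fri: 8:04 AM–4:29 PM = 8 h 25 min
Sat: 9:56 AM–6:15 PM = 8 h 19 min
Total worked: 56 h 29 min = 3389 min.
Regular 44 h 0 min = 2640 min at €16.00/h; overtime 12 h 29 min = 749 min at €32.00/h.
Pay = (2640 × €16.00 + 749 × €32.00) ÷ 60 = €1103.47.

€1103.47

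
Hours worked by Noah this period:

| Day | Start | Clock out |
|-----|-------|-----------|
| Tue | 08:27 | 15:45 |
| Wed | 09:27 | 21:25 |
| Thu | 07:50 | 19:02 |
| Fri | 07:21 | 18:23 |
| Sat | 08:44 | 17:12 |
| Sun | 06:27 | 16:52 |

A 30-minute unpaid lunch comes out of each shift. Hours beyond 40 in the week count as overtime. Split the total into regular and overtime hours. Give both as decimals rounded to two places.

Regular 40.00 hours, overtime 17.38 hours

Tue: 08:27–15:45 = 7 h 18 min; less 30 min break → 6 h 48 min
Wed: 09:27–21:25 = 11 h 58 min; less 30 min break → 11 h 28 min
Thu: 07:50–19:02 = 11 h 12 min; less 30 min break → 10 h 42 min
Fri: 07:21–18:23 = 11 h 2 min; less 30 min break → 10 h 32 min
Sat: 08:44–17:12 = 8 h 28 min; less 30 min break → 7 h 58 min
Sun: 06:27–16:52 = 10 h 25 min; less 30 min break → 9 h 55 min
Total worked: 57 h 23 min = 57.38 h.
Threshold 40 h → overtime 17 h 23 min, regular 40 h 0 min.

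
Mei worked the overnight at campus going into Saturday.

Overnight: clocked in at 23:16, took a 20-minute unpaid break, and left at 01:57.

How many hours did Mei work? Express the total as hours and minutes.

2 h 21 min

Overnight: 23:16 → midnight = 0 h 44 min; midnight → 01:57 = 1 h 57 min; span 2 h 41 min; less 20 min break → 2 h 21 min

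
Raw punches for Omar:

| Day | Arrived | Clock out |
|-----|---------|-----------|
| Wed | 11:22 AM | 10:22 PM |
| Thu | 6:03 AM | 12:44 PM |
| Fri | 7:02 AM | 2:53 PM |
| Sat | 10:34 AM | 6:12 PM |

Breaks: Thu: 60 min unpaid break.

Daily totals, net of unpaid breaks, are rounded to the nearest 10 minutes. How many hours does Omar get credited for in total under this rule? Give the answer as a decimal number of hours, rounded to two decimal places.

32.17 hours

Wed: 11:22 AM–10:22 PM = 11 h 0 min → rounds to 11 h 0 min
Thu: 6:03 AM–12:44 PM = 6 h 41 min − 60 min = 5 h 41 min → rounds to 5 h 40 min
Fri: 7:02 AM–2:53 PM = 7 h 51 min → rounds to 7 h 50 min
Sat: 10:34 AM–6:12 PM = 7 h 38 min → rounds to 7 h 40 min
Total credited: 32 h 10 min.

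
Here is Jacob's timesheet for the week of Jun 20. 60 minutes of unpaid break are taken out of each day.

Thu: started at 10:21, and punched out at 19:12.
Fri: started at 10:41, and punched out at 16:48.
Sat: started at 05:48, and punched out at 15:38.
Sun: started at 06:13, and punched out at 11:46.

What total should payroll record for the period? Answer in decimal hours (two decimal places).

Thu: 10:21–19:12 = 8 h 51 min; less 60 min break → 7 h 51 min
Fri: 10:41–16:48 = 6 h 7 min; less 60 min break → 5 h 7 min
Sat: 05:48–15:38 = 9 h 50 min; less 60 min break → 8 h 50 min
Sun: 06:13–11:46 = 5 h 33 min; less 60 min break → 4 h 33 min
Total: 7 h 51 min + 5 h 7 min + 8 h 50 min + 4 h 33 min = 26 h 21 min.

26.35 hours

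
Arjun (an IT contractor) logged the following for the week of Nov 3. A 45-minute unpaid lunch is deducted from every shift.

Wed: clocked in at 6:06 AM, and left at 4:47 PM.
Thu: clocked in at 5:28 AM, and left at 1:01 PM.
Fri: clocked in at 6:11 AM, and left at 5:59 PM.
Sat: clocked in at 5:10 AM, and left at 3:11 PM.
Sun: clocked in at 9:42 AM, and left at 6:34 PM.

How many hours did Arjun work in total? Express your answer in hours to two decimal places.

45.17 hours

Wed: 6:06 AM–4:47 PM = 10 h 41 min; less 45 min break → 9 h 56 min
Thu: 5:28 AM–1:01 PM = 7 h 33 min; less 45 min break → 6 h 48 min
Fri: 6:11 AM–5:59 PM = 11 h 48 min; less 45 min break → 11 h 3 min
Sat: 5:10 AM–3:11 PM = 10 h 1 min; less 45 min break → 9 h 16 min
Sun: 9:42 AM–6:34 PM = 8 h 52 min; less 45 min break → 8 h 7 min
Total: 9 h 56 min + 6 h 48 min + 11 h 3 min + 9 h 16 min + 8 h 7 min = 45 h 10 min.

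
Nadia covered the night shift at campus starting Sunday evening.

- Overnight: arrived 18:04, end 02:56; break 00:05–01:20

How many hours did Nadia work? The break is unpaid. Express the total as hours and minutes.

7 h 37 min

Overnight: 18:04 → midnight = 5 h 56 min; midnight → 02:56 = 2 h 56 min; span 8 h 52 min; less 75 min break → 7 h 37 min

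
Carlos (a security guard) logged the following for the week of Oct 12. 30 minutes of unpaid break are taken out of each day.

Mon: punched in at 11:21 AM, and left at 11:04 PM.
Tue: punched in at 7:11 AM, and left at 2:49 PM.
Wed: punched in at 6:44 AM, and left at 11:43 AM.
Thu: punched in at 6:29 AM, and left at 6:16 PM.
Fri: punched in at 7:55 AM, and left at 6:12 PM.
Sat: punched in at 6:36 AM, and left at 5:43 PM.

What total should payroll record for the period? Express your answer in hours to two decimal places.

Mon: 11:21 AM–11:04 PM = 11 h 43 min; less 30 min break → 11 h 13 min
Tue: 7:11 AM–2:49 PM = 7 h 38 min; less 30 min break → 7 h 8 min
Wed: 6:44 AM–11:43 AM = 4 h 59 min; less 30 min break → 4 h 29 min
Thu: 6:29 AM–6:16 PM = 11 h 47 min; less 30 min break → 11 h 17 min
Fri: 7:55 AM–6:12 PM = 10 h 17 min; less 30 min break → 9 h 47 min
Sat: 6:36 AM–5:43 PM = 11 h 7 min; less 30 min break → 10 h 37 min
Total: 11 h 13 min + 7 h 8 min + 4 h 29 min + 11 h 17 min + 9 h 47 min + 10 h 37 min = 54 h 31 min.

54.52 hours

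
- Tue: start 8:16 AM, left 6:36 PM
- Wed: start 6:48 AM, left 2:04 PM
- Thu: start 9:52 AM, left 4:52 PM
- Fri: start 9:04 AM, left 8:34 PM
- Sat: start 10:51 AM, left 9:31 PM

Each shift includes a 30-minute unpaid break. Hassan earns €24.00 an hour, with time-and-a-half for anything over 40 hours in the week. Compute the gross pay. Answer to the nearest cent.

Tue: 8:16 AM–6:36 PM = 10 h 20 min; less 30 min break → 9 h 50 min
Wed: 6:48 AM–2:04 PM = 7 h 16 min; less 30 min break → 6 h 46 min
Thu: 9:52 AM–4:52 PM = 7 h 0 min; less 30 min break → 6 h 30 min
Fri: 9:04 AM–8:34 PM = 11 h 30 min; less 30 min break → 11 h 0 min
Sat: 10:51 AM–9:31 PM = 10 h 40 min; less 30 min break → 10 h 10 min
Total worked: 44 h 16 min = 2656 min.
Regular 40 h 0 min = 2400 min at €24.00/h; overtime 4 h 16 min = 256 min at €36.00/h.
Pay = (2400 × €24.00 + 256 × €36.00) ÷ 60 = €1113.60.

€1113.60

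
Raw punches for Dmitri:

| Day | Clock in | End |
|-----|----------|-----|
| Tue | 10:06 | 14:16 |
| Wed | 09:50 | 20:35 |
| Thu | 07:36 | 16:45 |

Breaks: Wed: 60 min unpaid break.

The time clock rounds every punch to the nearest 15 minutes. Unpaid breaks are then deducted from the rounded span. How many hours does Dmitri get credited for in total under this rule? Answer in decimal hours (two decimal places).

23.25 hours

Tue: in 10:06→10:00, out 14:16→14:15; 4 h 15 min
Wed: in 09:50→09:45, out 20:35→20:30; 10 h 45 min − 60 min = 9 h 45 min
Thu: in 07:36→07:30, out 16:45→16:45; 9 h 15 min
Total credited: 23 h 15 min.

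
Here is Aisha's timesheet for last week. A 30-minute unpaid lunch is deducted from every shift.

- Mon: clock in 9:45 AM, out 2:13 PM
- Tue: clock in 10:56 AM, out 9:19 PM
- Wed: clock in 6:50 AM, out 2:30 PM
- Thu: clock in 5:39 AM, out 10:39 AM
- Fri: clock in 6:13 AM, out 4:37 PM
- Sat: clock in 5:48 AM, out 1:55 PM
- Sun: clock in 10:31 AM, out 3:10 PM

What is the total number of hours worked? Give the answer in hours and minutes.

Mon: 9:45 AM–2:13 PM = 4 h 28 min; less 30 min break → 3 h 58 min
Tue: 10:56 AM–9:19 PM = 10 h 23 min; less 30 min break → 9 h 53 min
Wed: 6:50 AM–2:30 PM = 7 h 40 min; less 30 min break → 7 h 10 min
Thu: 5:39 AM–10:39 AM = 5 h 0 min; less 30 min break → 4 h 30 min
Fri: 6:13 AM–4:37 PM = 10 h 24 min; less 30 min break → 9 h 54 min
Sat: 5:48 AM–1:55 PM = 8 h 7 min; less 30 min break → 7 h 37 min
Sun: 10:31 AM–3:10 PM = 4 h 39 min; less 30 min break → 4 h 9 min
Total: 3 h 58 min + 9 h 53 min + 7 h 10 min + 4 h 30 min + 9 h 54 min + 7 h 37 min + 4 h 9 min = 47 h 11 min.

47 h 11 min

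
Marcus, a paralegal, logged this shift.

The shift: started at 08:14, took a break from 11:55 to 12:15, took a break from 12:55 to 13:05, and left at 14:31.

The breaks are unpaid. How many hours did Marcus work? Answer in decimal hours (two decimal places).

The shift: 08:14–14:31 = 6 h 17 min; less 30 min break → 5 h 47 min

5.78 hours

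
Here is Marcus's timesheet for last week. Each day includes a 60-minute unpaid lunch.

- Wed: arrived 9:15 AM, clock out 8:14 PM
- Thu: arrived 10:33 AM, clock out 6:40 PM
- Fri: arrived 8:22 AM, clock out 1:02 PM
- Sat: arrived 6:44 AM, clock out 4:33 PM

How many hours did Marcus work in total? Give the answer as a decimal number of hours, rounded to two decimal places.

29.58 hours

Wed: 9:15 AM–8:14 PM = 10 h 59 min; less 60 min break → 9 h 59 min
Thu: 10:33 AM–6:40 PM = 8 h 7 min; less 60 min break → 7 h 7 min
Fri: 8:22 AM–1:02 PM = 4 h 40 min; less 60 min break → 3 h 40 min
Sat: 6:44 AM–4:33 PM = 9 h 49 min; less 60 min break → 8 h 49 min
Total: 9 h 59 min + 7 h 7 min + 3 h 40 min + 8 h 49 min = 29 h 35 min.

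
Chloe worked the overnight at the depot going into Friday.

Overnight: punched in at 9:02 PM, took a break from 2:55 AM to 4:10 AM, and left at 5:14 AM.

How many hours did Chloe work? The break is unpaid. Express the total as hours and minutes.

Overnight: 9:02 PM → midnight = 2 h 58 min; midnight → 5:14 AM = 5 h 14 min; span 8 h 12 min; less 75 min break → 6 h 57 min

6 h 57 min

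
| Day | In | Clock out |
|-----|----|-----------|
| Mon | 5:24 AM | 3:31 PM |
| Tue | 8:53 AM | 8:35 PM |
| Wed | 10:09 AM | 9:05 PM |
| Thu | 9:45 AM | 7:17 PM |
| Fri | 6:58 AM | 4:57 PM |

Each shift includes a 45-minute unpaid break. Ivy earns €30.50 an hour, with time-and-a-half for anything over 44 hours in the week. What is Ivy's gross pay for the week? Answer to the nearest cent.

Mon: 5:24 AM–3:31 PM = 10 h 7 min; less 45 min break → 9 h 22 min
Tue: 8:53 AM–8:35 PM = 11 h 42 min; less 45 min break → 10 h 57 min
Wed: 10:09 AM–9:05 PM = 10 h 56 min; less 45 min break → 10 h 11 min
Thu: 9:45 AM–7:17 PM = 9 h 32 min; less 45 min break → 8 h 47 min
Fri: 6:58 AM–4:57 PM = 9 h 59 min; less 45 min break → 9 h 14 min
Total worked: 48 h 31 min = 2911 min.
Regular 44 h 0 min = 2640 min at €30.50/h; overtime 4 h 31 min = 271 min at €45.75/h.
Pay = (2640 × €30.50 + 271 × €45.75) ÷ 60 = €1548.64.

€1548.64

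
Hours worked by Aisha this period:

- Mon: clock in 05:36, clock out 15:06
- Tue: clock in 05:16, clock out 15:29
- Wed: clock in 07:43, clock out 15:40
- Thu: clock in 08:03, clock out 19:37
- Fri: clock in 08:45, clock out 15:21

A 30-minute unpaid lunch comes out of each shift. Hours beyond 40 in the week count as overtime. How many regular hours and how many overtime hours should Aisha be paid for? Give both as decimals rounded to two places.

Mon: 05:36–15:06 = 9 h 30 min; less 30 min break → 9 h 0 min
Tue: 05:16–15:29 = 10 h 13 min; less 30 min break → 9 h 43 min
Wed: 07:43–15:40 = 7 h 57 min; less 30 min break → 7 h 27 min
Thu: 08:03–19:37 = 11 h 34 min; less 30 min break → 11 h 4 min
Fri: 08:45–15:21 = 6 h 36 min; less 30 min break → 6 h 6 min
Total worked: 43 h 20 min = 43.33 h.
Threshold 40 h → overtime 3 h 20 min, regular 40 h 0 min.

Regular 40.00 hours, overtime 3.33 hours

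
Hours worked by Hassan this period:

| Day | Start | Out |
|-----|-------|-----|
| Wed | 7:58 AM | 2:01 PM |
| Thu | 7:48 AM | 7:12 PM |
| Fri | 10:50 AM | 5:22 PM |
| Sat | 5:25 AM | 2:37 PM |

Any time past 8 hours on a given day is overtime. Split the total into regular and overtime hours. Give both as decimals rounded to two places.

Regular 28.58 hours, overtime 4.60 hours

Wed: 7:58 AM–2:01 PM = 6 h 3 min
Thu: 7:48 AM–7:12 PM = 11 h 24 min
Fri: 10:50 AM–5:22 PM = 6 h 32 min
Sat: 5:25 AM–2:37 PM = 9 h 12 min
Wed reg 6 h 3 min / OT 0 h 0 min; Thu reg 8 h 0 min / OT 3 h 24 min; Fri reg 6 h 32 min / OT 0 h 0 min; Sat reg 8 h 0 min / OT 1 h 12 min.
Totals: regular 28 h 35 min, overtime 4 h 36 min.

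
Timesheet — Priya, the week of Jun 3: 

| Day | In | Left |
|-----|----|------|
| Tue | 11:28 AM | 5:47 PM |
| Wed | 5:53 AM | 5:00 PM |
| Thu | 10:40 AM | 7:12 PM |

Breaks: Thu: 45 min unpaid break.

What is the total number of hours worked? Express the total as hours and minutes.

25 h 13 min

Tue: 11:28 AM–5:47 PM = 6 h 19 min
Wed: 5:53 AM–5:00 PM = 11 h 7 min
Thu: 10:40 AM–7:12 PM = 8 h 32 min; less 45 min break → 7 h 47 min
Total: 6 h 19 min + 11 h 7 min + 7 h 47 min = 25 h 13 min.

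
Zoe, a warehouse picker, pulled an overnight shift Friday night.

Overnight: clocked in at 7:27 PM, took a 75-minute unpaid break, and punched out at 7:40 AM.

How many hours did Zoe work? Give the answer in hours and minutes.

Overnight: 7:27 PM → midnight = 4 h 33 min; midnight → 7:40 AM = 7 h 40 min; span 12 h 13 min; less 75 min break → 10 h 58 min

10 h 58 min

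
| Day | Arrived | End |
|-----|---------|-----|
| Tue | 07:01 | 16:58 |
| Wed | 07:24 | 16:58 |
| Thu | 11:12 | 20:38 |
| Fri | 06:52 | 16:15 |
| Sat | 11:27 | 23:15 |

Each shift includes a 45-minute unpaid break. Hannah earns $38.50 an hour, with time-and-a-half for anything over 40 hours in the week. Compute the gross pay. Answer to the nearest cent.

$1908.64

Tue: 07:01–16:58 = 9 h 57 min; less 45 min break → 9 h 12 min
Wed: 07:24–16:58 = 9 h 34 min; less 45 min break → 8 h 49 min
Thu: 11:12–20:38 = 9 h 26 min; less 45 min break → 8 h 41 min
Fri: 06:52–16:15 = 9 h 23 min; less 45 min break → 8 h 38 min
Sat: 11:27–23:15 = 11 h 48 min; less 45 min break → 11 h 3 min
Total worked: 46 h 23 min = 2783 min.
Regular 40 h 0 min = 2400 min at $38.50/h; overtime 6 h 23 min = 383 min at $57.75/h.
Pay = (2400 × $38.50 + 383 × $57.75) ÷ 60 = $1908.64.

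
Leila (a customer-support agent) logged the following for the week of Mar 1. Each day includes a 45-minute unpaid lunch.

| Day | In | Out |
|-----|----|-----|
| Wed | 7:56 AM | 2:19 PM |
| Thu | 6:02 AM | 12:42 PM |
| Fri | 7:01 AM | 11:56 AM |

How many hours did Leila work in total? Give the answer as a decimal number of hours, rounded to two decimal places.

15.72 hours

Wed: 7:56 AM–2:19 PM = 6 h 23 min; less 45 min break → 5 h 38 min
Thu: 6:02 AM–12:42 PM = 6 h 40 min; less 45 min break → 5 h 55 min
Fri: 7:01 AM–11:56 AM = 4 h 55 min; less 45 min break → 4 h 10 min
Total: 5 h 38 min + 5 h 55 min + 4 h 10 min = 15 h 43 min.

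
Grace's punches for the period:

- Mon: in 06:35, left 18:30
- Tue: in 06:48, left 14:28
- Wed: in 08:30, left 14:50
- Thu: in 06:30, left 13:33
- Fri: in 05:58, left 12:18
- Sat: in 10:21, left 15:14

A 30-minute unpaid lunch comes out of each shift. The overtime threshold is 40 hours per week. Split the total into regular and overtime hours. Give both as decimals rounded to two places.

Regular 40.00 hours, overtime 1.18 hours

Mon: 06:35–18:30 = 11 h 55 min; less 30 min break → 11 h 25 min
Tue: 06:48–14:28 = 7 h 40 min; less 30 min break → 7 h 10 min
Wed: 08:30–14:50 = 6 h 20 min; less 30 min break → 5 h 50 min
Thu: 06:30–13:33 = 7 h 3 min; less 30 min break → 6 h 33 min
Fri: 05:58–12:18 = 6 h 20 min; less 30 min break → 5 h 50 min
Sat: 10:21–15:14 = 4 h 53 min; less 30 min break → 4 h 23 min
Total worked: 41 h 11 min = 41.18 h.
Threshold 40 h → overtime 1 h 11 min, regular 40 h 0 min.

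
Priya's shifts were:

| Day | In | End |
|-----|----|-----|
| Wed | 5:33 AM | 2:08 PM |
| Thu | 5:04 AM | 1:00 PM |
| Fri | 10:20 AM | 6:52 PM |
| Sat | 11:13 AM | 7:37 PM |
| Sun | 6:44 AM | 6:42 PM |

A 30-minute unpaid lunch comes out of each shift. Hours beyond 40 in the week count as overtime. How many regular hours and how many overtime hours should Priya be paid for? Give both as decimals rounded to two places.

Regular 40.00 hours, overtime 2.92 hours

Wed: 5:33 AM–2:08 PM = 8 h 35 min; less 30 min break → 8 h 5 min
Thu: 5:04 AM–1:00 PM = 7 h 56 min; less 30 min break → 7 h 26 min
Fri: 10:20 AM–6:52 PM = 8 h 32 min; less 30 min break → 8 h 2 min
Sat: 11:13 AM–7:37 PM = 8 h 24 min; less 30 min break → 7 h 54 min
Sun: 6:44 AM–6:42 PM = 11 h 58 min; less 30 min break → 11 h 28 min
Total worked: 42 h 55 min = 42.92 h.
Threshold 40 h → overtime 2 h 55 min, regular 40 h 0 min.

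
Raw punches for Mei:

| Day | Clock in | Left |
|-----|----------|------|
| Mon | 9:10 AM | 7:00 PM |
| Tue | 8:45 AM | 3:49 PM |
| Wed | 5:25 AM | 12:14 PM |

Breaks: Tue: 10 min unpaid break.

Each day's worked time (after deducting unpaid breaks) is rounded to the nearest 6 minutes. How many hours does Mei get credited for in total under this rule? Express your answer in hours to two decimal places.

Mon: 9:10 AM–7:00 PM = 9 h 50 min → rounds to 9 h 48 min
Tue: 8:45 AM–3:49 PM = 7 h 4 min − 10 min = 6 h 54 min → rounds to 6 h 54 min
Wed: 5:25 AM–12:14 PM = 6 h 49 min → rounds to 6 h 48 min
Total credited: 23 h 30 min.

23.50 hours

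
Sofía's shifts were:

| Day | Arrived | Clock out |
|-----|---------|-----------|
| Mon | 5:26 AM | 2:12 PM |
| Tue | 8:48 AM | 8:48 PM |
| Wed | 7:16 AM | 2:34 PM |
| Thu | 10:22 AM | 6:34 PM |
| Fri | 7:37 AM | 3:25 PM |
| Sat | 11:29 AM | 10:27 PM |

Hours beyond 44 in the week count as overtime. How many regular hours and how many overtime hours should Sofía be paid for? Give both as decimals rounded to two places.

Regular 44.00 hours, overtime 11.03 hours

Mon: 5:26 AM–2:12 PM = 8 h 46 min
Tue: 8:48 AM–8:48 PM = 12 h 0 min
Wed: 7:16 AM–2:34 PM = 7 h 18 min
Thu: 10:22 AM–6:34 PM = 8 h 12 min
Fri: 7:37 AM–3:25 PM = 7 h 48 min
Sat: 11:29 AM–10:27 PM = 10 h 58 min
Total worked: 55 h 2 min = 55.03 h.
Threshold 44 h → overtime 11 h 2 min, regular 44 h 0 min.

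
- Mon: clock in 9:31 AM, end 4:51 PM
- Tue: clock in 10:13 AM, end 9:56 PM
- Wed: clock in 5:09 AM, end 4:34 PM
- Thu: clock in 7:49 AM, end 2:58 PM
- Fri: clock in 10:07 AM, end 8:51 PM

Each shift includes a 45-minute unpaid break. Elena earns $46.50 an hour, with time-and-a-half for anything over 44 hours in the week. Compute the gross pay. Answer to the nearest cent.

$2087.85

Mon: 9:31 AM–4:51 PM = 7 h 20 min; less 45 min break → 6 h 35 min
Tue: 10:13 AM–9:56 PM = 11 h 43 min; less 45 min break → 10 h 58 min
Wed: 5:09 AM–4:34 PM = 11 h 25 min; less 45 min break → 10 h 40 min
Thu: 7:49 AM–2:58 PM = 7 h 9 min; less 45 min break → 6 h 24 min
Fri: 10:07 AM–8:51 PM = 10 h 44 min; less 45 min break → 9 h 59 min
Total worked: 44 h 36 min = 2676 min.
Regular 44 h 0 min = 2640 min at $46.50/h; overtime 0 h 36 min = 36 min at $69.75/h.
Pay = (2640 × $46.50 + 36 × $69.75) ÷ 60 = $2087.85.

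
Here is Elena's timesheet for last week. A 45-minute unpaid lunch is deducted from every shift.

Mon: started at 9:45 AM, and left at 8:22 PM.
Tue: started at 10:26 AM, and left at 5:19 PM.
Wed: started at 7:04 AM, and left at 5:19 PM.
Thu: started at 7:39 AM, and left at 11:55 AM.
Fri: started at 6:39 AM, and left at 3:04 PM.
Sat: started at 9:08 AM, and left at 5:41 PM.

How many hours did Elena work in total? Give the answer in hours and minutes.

Mon: 9:45 AM–8:22 PM = 10 h 37 min; less 45 min break → 9 h 52 min
Tue: 10:26 AM–5:19 PM = 6 h 53 min; less 45 min break → 6 h 8 min
Wed: 7:04 AM–5:19 PM = 10 h 15 min; less 45 min break → 9 h 30 min
Thu: 7:39 AM–11:55 AM = 4 h 16 min; less 45 min break → 3 h 31 min
Fri: 6:39 AM–3:04 PM = 8 h 25 min; less 45 min break → 7 h 40 min
Sat: 9:08 AM–5:41 PM = 8 h 33 min; less 45 min break → 7 h 48 min
Total: 9 h 52 min + 6 h 8 min + 9 h 30 min + 3 h 31 min + 7 h 40 min + 7 h 48 min = 44 h 29 min.

44 h 29 min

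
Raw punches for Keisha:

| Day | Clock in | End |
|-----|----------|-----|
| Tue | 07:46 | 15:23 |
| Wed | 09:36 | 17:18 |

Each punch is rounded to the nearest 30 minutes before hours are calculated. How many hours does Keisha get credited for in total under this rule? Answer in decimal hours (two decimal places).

15.50 hours

Tue: in 07:46→08:00, out 15:23→15:30; 7 h 30 min
Wed: in 09:36→09:30, out 17:18→17:30; 8 h 0 min
Total credited: 15 h 30 min.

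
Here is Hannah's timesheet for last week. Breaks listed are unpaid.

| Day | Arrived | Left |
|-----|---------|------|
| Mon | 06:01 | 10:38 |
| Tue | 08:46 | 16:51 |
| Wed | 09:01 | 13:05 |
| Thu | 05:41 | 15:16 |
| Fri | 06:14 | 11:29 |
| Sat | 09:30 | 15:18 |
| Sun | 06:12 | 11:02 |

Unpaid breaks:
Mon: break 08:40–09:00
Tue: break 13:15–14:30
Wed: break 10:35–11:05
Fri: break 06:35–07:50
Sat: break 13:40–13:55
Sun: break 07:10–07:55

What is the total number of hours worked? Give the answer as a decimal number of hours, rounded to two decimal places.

Mon: 06:01–10:38 = 4 h 37 min; less 20 min break → 4 h 17 min
Tue: 08:46–16:51 = 8 h 5 min; less 75 min break → 6 h 50 min
Wed: 09:01–13:05 = 4 h 4 min; less 30 min break → 3 h 34 min
Thu: 05:41–15:16 = 9 h 35 min
Fri: 06:14–11:29 = 5 h 15 min; less 75 min break → 4 h 0 min
Sat: 09:30–15:18 = 5 h 48 min; less 15 min break → 5 h 33 min
Sun: 06:12–11:02 = 4 h 50 min; less 45 min break → 4 h 5 min
Total: 4 h 17 min + 6 h 50 min + 3 h 34 min + 9 h 35 min + 4 h 0 min + 5 h 33 min + 4 h 5 min = 37 h 54 min.

37.90 hours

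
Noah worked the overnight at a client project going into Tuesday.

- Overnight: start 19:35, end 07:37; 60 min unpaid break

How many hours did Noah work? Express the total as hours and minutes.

11 h 2 min

Overnight: 19:35 → midnight = 4 h 25 min; midnight → 07:37 = 7 h 37 min; span 12 h 2 min; less 60 min break → 11 h 2 min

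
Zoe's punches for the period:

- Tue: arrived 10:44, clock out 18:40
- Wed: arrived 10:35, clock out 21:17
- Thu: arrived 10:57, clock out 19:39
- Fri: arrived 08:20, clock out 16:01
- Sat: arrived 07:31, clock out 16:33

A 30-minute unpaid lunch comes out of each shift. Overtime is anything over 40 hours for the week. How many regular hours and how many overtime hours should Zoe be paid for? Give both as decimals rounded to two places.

Tue: 10:44–18:40 = 7 h 56 min; less 30 min break → 7 h 26 min
Wed: 10:35–21:17 = 10 h 42 min; less 30 min break → 10 h 12 min
Thu: 10:57–19:39 = 8 h 42 min; less 30 min break → 8 h 12 min
Fri: 08:20–16:01 = 7 h 41 min; less 30 min break → 7 h 11 min
Sat: 07:31–16:33 = 9 h 2 min; less 30 min break → 8 h 32 min
Total worked: 41 h 33 min = 41.55 h.
Threshold 40 h → overtime 1 h 33 min, regular 40 h 0 min.

Regular 40.00 hours, overtime 1.55 hours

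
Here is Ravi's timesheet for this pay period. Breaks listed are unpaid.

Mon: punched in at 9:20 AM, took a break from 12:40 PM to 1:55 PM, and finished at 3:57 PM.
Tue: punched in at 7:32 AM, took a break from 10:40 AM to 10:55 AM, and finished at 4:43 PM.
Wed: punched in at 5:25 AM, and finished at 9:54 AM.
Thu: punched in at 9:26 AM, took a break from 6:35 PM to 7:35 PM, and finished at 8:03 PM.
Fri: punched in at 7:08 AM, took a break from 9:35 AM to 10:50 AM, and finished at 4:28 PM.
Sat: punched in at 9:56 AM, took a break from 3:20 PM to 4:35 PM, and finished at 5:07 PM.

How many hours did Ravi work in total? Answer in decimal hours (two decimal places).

Mon: 9:20 AM–3:57 PM = 6 h 37 min; less 75 min break → 5 h 22 min
Tue: 7:32 AM–4:43 PM = 9 h 11 min; less 15 min break → 8 h 56 min
Wed: 5:25 AM–9:54 AM = 4 h 29 min
Thu: 9:26 AM–8:03 PM = 10 h 37 min; less 60 min break → 9 h 37 min
Fri: 7:08 AM–4:28 PM = 9 h 20 min; less 75 min break → 8 h 5 min
Sat: 9:56 AM–5:07 PM = 7 h 11 min; less 75 min break → 5 h 56 min
Total: 5 h 22 min + 8 h 56 min + 4 h 29 min + 9 h 37 min + 8 h 5 min + 5 h 56 min = 42 h 25 min.

42.42 hours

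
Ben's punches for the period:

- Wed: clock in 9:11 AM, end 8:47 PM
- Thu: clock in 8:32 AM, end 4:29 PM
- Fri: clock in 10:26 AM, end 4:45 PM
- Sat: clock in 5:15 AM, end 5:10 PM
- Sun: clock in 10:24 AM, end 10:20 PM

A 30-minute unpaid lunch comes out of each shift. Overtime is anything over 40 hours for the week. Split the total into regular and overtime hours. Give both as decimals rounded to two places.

Wed: 9:11 AM–8:47 PM = 11 h 36 min; less 30 min break → 11 h 6 min
Thu: 8:32 AM–4:29 PM = 7 h 57 min; less 30 min break → 7 h 27 min
Fri: 10:26 AM–4:45 PM = 6 h 19 min; less 30 min break → 5 h 49 min
Sat: 5:15 AM–5:10 PM = 11 h 55 min; less 30 min break → 11 h 25 min
Sun: 10:24 AM–10:20 PM = 11 h 56 min; less 30 min break → 11 h 26 min
Total worked: 47 h 13 min = 47.22 h.
Threshold 40 h → overtime 7 h 13 min, regular 40 h 0 min.

Regular 40.00 hours, overtime 7.22 hours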